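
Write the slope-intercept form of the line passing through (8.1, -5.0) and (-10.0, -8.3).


m = (-3.3)/(-18.1) = 0.1823
b = y1 - m*x1 = -5.0 - (-3.3*8.1)/(-18.1) = -5.0 - 1.4768 = -6.4768

y = 0.1823x - 6.4768


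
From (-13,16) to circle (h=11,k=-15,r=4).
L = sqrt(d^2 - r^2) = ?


d = sqrt((-13-11)^2 + (16+ 15)^2) = sqrt(576+961) = 39.2046
L = sqrt(1537.0000 - 16) = sqrt(1521.0000) = 39.0000

39.0000


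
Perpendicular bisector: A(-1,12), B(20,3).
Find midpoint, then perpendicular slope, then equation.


Midpoint = (9.5, 7.5)
Slope of AB = dy/dx = -9/21 = -0.4286
Perp slope = -dx/dy = 21/9 = 2.3333
b = My - (perp slope)*Mx = 7.5 + (21*9.5)/(-9) = 7.5 - 22.1667 = -14.6667

y = 2.3333x - 14.6667


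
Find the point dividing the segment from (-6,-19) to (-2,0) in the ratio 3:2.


Px = (3*(-2) + 2*(-6))/5 = -18/5 = -3.6000
Py = (3*0 + 2*(-19))/5 = -38/5 = -7.6000

P = (-3.6000, -7.6000)


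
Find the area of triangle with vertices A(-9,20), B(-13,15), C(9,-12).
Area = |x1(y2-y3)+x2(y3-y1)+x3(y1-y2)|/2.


-9*(15+ 12) = -243
-13*(-12-20) = 416
9*(20-15) = 45
sum = 218
Area = |218|/2 = 109.0000

109.0000 sq units


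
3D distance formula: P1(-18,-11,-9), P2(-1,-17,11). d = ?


dx=17, dy=-6, dz=20
d = sqrt(289+36+400) = sqrt(725) = 26.9258

26.9258


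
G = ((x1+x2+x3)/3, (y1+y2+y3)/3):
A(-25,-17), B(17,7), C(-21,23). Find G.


Gx = (-25+17- 21)/3 = -29/3 = -9.6667
Gy = (-17+7+23)/3 = 13/3 = 4.3333

G = (-9.6667, 4.3333)


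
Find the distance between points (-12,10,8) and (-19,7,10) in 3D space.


dx=-7, dy=-3, dz=2
d = sqrt(49+9+4) = sqrt(62) = 7.8740

7.8740


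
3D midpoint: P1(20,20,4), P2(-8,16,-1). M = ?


Mx = (20- 8)/2 = 6.0000
My = (20+16)/2 = 18.0000
Mz = (4- 1)/2 = 1.5000

M = (6.0000, 18.0000, 1.5000)


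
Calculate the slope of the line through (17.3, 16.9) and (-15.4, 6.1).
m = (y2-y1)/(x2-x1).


dy = 6.1 - 16.9 = -10.8
dx = -15.4 - 17.3 = -32.7
m = -10.8/(-32.7) = 0.3303

m = 0.3303


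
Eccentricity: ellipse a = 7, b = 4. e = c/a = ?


c = sqrt(49-16) = sqrt(33) = 5.7446
e = c/a = sqrt(33)/7 = 0.8207

e = 0.8207


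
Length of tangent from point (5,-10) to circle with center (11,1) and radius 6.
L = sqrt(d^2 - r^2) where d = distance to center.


d = sqrt((5-11)^2 + (-10-1)^2) = sqrt(36+121) = 12.5300
L = sqrt(157.0000 - 36) = sqrt(121.0000) = 11.0000

11.0000


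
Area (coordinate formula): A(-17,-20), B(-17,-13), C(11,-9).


-17*(-13+ 9) = 68
-17*(-9+ 20) = -187
11*(-20+ 13) = -77
sum = -196
Area = |-196|/2 = 98.0000

98.0000 sq units


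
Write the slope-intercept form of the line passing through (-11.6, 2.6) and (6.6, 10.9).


m = (8.3)/(18.2) = 0.4560
b = y1 - m*x1 = 2.6 - (8.3*(-11.6))/(18.2) = 2.6 + 5.2901 = 7.8901

y = 0.4560x + 7.8901


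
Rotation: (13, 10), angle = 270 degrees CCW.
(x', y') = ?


cos(270) = 0, sin(270) = -1
x' = 13*0 - 10*(-1) = 10
y' = 13*(-1) + 10*0 = -13

(10, -13)


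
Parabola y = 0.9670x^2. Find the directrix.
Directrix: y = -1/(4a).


a = 0.9670
1/(4a) = 0.2585
directrix: y = -0.2585 = -0.2585

y = -0.2585


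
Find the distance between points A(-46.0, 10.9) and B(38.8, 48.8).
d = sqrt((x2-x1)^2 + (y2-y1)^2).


dx = 38.8 + 46.0 = 84.8
dy = 48.8 - 10.9 = 37.9
d = sqrt(7191.04 + 1436.41) = sqrt(8627.45) = 92.8841

92.8841


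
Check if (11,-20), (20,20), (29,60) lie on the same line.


11*(20-60) + 20*(60+ 20) + 29*(-20-20)
= -440 + 1600 - 1160 = 0

Yes, collinear (determinant = 0)


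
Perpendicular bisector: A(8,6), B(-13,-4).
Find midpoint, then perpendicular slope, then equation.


Midpoint = (-2.5, 1)
Slope of AB = dy/dx = -10/(-21) = 0.4762
Perp slope = -dx/dy = -21/10 = -2.1000
b = My - (perp slope)*Mx = 1 + (-21*(-2.5))/(-10) = 1 - 5.2500 = -4.2500

y = -2.1000x - 4.2500


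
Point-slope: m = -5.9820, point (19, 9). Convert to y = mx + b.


y - 9 = -5.9820(x - 19)
y = -5.9820x + 9 + 5.9820*19
y = -5.9820x + 122.6580

y = -5.9820x + 122.6580


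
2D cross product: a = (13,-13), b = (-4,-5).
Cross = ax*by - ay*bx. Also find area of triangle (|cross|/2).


cross = 13*(-5) + 13*(-4) = -65 - 52 = -117
Triangle area = |-117|/2 = 117/2 = 58.5000

cross = -117, triangle area = 58.5000


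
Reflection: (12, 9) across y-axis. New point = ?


Reflection rule for y-axis: (-x, y)
(12, 9) -> (-12, 9)

(-12, 9)


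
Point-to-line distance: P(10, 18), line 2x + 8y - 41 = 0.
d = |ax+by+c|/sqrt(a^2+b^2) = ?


|2*10 + 8*18 - 41| = |123| = 123
sqrt(4 + 64) = sqrt(68) = 8.2462
d = 123/sqrt(68) = 14.9159

14.9159


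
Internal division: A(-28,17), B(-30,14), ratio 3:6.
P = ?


Px = (3*(-30) + 6*(-28))/9 = -258/9 = -28.6667
Py = (3*14 + 6*17)/9 = 144/9 = 16.0000

P = (-28.6667, 16.0000)


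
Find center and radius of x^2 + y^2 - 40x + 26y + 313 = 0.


h = -D/2 = 40/2 = 20
k = -E/2 = -26/2 = -13
r^2 = h^2 + k^2 - F = 400 + 169 - 313 = 256
r = 16

Center (20, -13), radius = 16


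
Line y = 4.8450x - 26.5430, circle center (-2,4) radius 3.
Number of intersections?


Substitute y = 4.8450x - 26.5430: (x+ 2)^2 + (4.8450x- 26.5430-4)^2 = 9
Expand to Ax^2 + Bx + C = 0, where b-k = -30.543
A = 1+m^2 = 24.474025
B = 2(m(b-k) - h) = 2(4.8450*(-30.543) + 2) = -291.96167
C = h^2 + (b-k)^2 - r^2 = 4 + 932.874849 - 9 = 927.874849
disc = B^2-4AC = 85241.6167 - 90835.3290 = -5593.7123
disc < 0

0 intersection points


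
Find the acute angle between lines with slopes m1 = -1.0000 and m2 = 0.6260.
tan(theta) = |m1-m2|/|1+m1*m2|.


m1-m2 = -1.626
1+m1*m2 = 0.374
tan(theta) = |-1.626/0.374| = 4.347594
theta = arctan(|-1.626/0.374|) = 77.0466 degrees (acute angle)

77.0466 degrees


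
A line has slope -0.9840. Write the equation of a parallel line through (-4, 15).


Parallel lines have equal slopes.
m2 = -0.9840
b2 = 15 + 0.9840*(-4) = 11.0640

y = -0.9840x + 11.0640


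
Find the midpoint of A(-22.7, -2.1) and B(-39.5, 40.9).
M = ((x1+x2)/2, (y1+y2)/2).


Mx = (-22.7 - 39.5)/2 = -62.2/2 = -31.1000
My = (-2.1 + 40.9)/2 = 38.8/2 = 19.4000

(-31.1000, 19.4000)


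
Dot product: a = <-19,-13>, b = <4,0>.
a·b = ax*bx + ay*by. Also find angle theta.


a·b = -19*4 - 13*0 = -76 + 0 = -76
|a| = sqrt(361+169) = 23.0217
|b| = sqrt(16+0) = 4.0000
cos(theta) = -76/(sqrt(530)*sqrt(16)) = -76/sqrt(8480) = -0.825307
theta = arccos(-76/sqrt(8480)) = 145.6197 degrees

a·b = -76, theta = 145.6197 deg


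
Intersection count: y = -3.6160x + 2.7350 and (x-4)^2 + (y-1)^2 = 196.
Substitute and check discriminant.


Substitute y = -3.6160x + 2.7350: (x-4)^2 + (-3.6160x+2.7350-1)^2 = 196
Expand to Ax^2 + Bx + C = 0, where b-k = 1.735
A = 1+m^2 = 14.075456
B = 2(m(b-k) - h) = 2(-3.6160*1.735 - 4) = -20.54752
C = h^2 + (b-k)^2 - r^2 = 16 + 3.010225 - 196 = -176.989775
disc = B^2-4AC = 422.2006 + 9964.8472 = 10387.0478
disc > 0

2 intersection points


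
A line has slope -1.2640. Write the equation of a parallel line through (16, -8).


Parallel lines have equal slopes.
m2 = -1.2640
b2 = -8 + 1.2640*16 = 12.2240

y = -1.2640x + 12.2240


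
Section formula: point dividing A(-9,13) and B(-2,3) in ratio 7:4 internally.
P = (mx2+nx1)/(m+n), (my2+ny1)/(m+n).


Px = (7*(-2) + 4*(-9))/11 = -50/11 = -4.5455
Py = (7*3 + 4*13)/11 = 73/11 = 6.6364

P = (-4.5455, 6.6364)


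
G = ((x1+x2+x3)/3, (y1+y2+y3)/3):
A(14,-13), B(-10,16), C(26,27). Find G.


Gx = (14- 10+26)/3 = 30/3 = 10.0000
Gy = (-13+16+27)/3 = 30/3 = 10.0000

G = (10.0000, 10.0000)


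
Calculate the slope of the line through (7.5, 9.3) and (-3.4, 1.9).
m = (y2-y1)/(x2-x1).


dy = 1.9 - 9.3 = -7.4
dx = -3.4 - 7.5 = -10.9
m = -7.4/(-10.9) = 0.6789

m = 0.6789


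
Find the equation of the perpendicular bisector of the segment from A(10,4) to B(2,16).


Midpoint = (6, 10)
Slope of AB = dy/dx = 12/(-8) = -1.5000
Perp slope = -dx/dy = 8/12 = 0.6667
b = My - (perp slope)*Mx = 10 + (-8*6)/12 = 10 - 4.0000 = 6.0000

y = 0.6667x + 6.0000


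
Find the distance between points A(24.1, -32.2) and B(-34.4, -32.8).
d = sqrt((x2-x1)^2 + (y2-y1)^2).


dx = -34.4 - 24.1 = -58.5
dy = -32.8 + 32.2 = -0.6
d = sqrt(3422.25 + 0.36) = sqrt(3422.61) = 58.5031

58.5031


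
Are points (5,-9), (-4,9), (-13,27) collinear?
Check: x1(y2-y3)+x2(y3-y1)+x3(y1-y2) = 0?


5*(9-27) - 4*(27+ 9) - 13*(-9-9)
= -90 - 144 + 234 = 0

Yes, collinear (determinant = 0)


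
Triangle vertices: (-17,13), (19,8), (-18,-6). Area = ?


-17*(8+ 6) = -238
19*(-6-13) = -361
-18*(13-8) = -90
sum = -689
Area = |-689|/2 = 344.5000

344.5000 sq units


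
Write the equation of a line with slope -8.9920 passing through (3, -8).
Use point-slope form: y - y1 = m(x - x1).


y + 8 = -8.9920(x - 3)
y = -8.9920x - 8 + 8.9920*3
y = -8.9920x + 18.9760

y = -8.9920x + 18.9760


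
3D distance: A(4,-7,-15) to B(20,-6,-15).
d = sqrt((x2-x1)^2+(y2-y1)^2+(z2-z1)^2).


dx=16, dy=1, dz=0
d = sqrt(256+1+0) = sqrt(257) = 16.0312

16.0312


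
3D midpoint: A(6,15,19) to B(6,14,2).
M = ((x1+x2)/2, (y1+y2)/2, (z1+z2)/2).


Mx = (6+6)/2 = 6.0000
My = (15+14)/2 = 14.5000
Mz = (19+2)/2 = 10.5000

M = (6.0000, 14.5000, 10.5000)


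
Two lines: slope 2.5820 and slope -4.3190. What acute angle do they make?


m1-m2 = 6.901
1+m1*m2 = -10.151658
tan(theta) = |6.901/(-10.151658)| = 0.679790
theta = arctan(|6.901/(-10.151658)|) = 34.2075 degrees (acute angle)

34.2075 degrees


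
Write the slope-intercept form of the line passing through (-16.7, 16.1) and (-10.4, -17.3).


m = (-33.4)/(6.3) = -5.3016
b = y1 - m*x1 = 16.1 - (-33.4*(-16.7))/(6.3) = 16.1 - 88.5365 = -72.4365

y = -5.3016x - 72.4365


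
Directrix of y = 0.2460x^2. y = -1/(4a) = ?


a = 0.2460
1/(4a) = 1.0163
directrix: y = -1.0163 = -1.0163

y = -1.0163


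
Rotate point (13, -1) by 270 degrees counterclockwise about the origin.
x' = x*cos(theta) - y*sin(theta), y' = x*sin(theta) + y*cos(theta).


cos(270) = 0, sin(270) = -1
x' = 13*0 + 1*(-1) = -1
y' = 13*(-1) - 1*0 = -13

(-1, -13)


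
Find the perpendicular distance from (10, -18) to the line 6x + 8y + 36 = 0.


|6*10 + 8*(-18) + 36| = |-48| = 48
sqrt(36 + 64) = sqrt(100) = 10.0000
d = 48/sqrt(100) = 4.8000

4.8000


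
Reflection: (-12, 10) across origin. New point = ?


Reflection rule for origin: (-x, -y)
(-12, 10) -> (12, -10)

(12, -10)


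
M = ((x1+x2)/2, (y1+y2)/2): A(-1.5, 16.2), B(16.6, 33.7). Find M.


Mx = (-1.5 + 16.6)/2 = 15.1/2 = 7.5500
My = (16.2 + 33.7)/2 = 49.9/2 = 24.9500

(7.5500, 24.9500)


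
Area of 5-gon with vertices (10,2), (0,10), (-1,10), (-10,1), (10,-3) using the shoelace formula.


sum(xi*y_{i+1}) = 10*10 + 0*10 - 1*1 - 10*(-3) + 10*2 = 149
sum(yi*x_{i+1}) = 2*0 + 10*(-1) + 10*(-10) + 1*10 - 3*10 = -130
Area = |149 + 130|/2 = 279/2 = 139.5000

139.5000 sq units


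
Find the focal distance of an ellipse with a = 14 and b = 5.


c^2 = 14^2 - 5^2 = 196 - 25 = 171
c = sqrt(171) = 13.0767

c = 13.0767


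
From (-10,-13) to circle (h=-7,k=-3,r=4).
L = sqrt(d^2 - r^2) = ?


d = sqrt((-10+ 7)^2 + (-13+ 3)^2) = sqrt(9+100) = 10.4403
L = sqrt(109.0000 - 16) = sqrt(93.0000) = 9.6437

9.6437


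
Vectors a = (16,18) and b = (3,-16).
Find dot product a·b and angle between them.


a·b = 16*3 + 18*(-16) = 48 - 288 = -240
|a| = sqrt(256+324) = 24.0832
|b| = sqrt(9+256) = 16.2788
cos(theta) = -240/(sqrt(580)*sqrt(265)) = -240/sqrt(153700) = -0.612173
theta = arccos(-240/sqrt(153700)) = 127.7468 degrees

a·b = -240, theta = 127.7468 deg


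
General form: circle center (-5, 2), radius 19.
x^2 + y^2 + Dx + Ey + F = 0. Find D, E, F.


(x+ 5)^2 + (y-2)^2 = 19^2
D = -2h = 10, E = -2k = -4
F = h^2+k^2-r^2 = 25+4-361 = -332

D = 10, E = -4, F = -332


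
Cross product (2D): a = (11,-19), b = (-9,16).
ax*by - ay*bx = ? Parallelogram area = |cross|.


cross = 11*16 + 19*(-9) = 176 - 171 = 5
Parallelogram area = |5| = 5

cross = 5, parallelogram area = 5


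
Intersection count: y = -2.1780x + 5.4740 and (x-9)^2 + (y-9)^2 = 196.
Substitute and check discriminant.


Substitute y = -2.1780x + 5.4740: (x-9)^2 + (-2.1780x+5.4740-9)^2 = 196
Expand to Ax^2 + Bx + C = 0, where b-k = -3.526
A = 1+m^2 = 5.743684
B = 2(m(b-k) - h) = 2(-2.1780*(-3.526) - 9) = -2.640744
C = h^2 + (b-k)^2 - r^2 = 81 + 12.432676 - 196 = -102.567324
disc = B^2-4AC = 6.9735 + 2356.4572 = 2363.4307
disc > 0

2 intersection points


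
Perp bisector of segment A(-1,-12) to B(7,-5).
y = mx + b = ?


Midpoint = (3, -8.5)
Slope of AB = dy/dx = 7/8 = 0.8750
Perp slope = -dx/dy = -8/7 = -1.1429
b = My - (perp slope)*Mx = -8.5 + (8*3)/7 = -8.5 + 3.4286 = -5.0714

y = -1.1429x - 5.0714


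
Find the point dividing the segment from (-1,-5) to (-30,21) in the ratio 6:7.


Px = (6*(-30) + 7*(-1))/13 = -187/13 = -14.3846
Py = (6*21 + 7*(-5))/13 = 91/13 = 7.0000

P = (-14.3846, 7.0000)


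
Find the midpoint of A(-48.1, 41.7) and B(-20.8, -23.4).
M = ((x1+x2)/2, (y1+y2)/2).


Mx = (-48.1 - 20.8)/2 = -68.9/2 = -34.4500
My = (41.7 - 23.4)/2 = 18.3/2 = 9.1500

(-34.4500, 9.1500)


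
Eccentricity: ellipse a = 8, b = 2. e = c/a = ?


c = sqrt(64-4) = sqrt(60) = 7.7460
e = c/a = sqrt(60)/8 = 0.9682

e = 0.9682


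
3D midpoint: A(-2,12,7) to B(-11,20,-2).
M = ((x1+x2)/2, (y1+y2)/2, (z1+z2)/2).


Mx = (-2- 11)/2 = -6.5000
My = (12+20)/2 = 16.0000
Mz = (7- 2)/2 = 2.5000

M = (-6.5000, 16.0000, 2.5000)


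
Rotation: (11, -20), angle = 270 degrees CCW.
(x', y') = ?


cos(270) = 0, sin(270) = -1
x' = 11*0 + 20*(-1) = -20
y' = 11*(-1) - 20*0 = -11

(-20, -11)


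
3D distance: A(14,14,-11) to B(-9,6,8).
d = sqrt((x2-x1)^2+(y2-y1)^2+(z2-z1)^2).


dx=-23, dy=-8, dz=19
d = sqrt(529+64+361) = sqrt(954) = 30.8869

30.8869


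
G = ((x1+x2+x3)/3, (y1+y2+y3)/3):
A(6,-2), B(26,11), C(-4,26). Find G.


Gx = (6+26- 4)/3 = 28/3 = 9.3333
Gy = (-2+11+26)/3 = 35/3 = 11.6667

G = (9.3333, 11.6667)


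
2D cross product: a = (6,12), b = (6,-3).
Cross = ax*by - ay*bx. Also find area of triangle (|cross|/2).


cross = 6*(-3) - 12*6 = -18 - 72 = -90
Triangle area = |-90|/2 = 90/2 = 45.0000

cross = -90, triangle area = 45.0000


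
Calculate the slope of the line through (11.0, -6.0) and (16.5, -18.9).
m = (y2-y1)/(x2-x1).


dy = -18.9 + 6.0 = -12.9
dx = 16.5 - 11.0 = 5.5
m = -12.9/5.5 = -2.3455

m = -2.3455


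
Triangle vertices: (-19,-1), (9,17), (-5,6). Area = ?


-19*(17-6) = -209
9*(6+ 1) = 63
-5*(-1-17) = 90
sum = -56
Area = |-56|/2 = 28.0000

28.0000 sq units


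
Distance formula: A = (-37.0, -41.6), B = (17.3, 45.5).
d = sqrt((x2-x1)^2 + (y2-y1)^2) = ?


dx = 17.3 + 37.0 = 54.3
dy = 45.5 + 41.6 = 87.1
d = sqrt(2948.49 + 7586.41) = sqrt(10534.9) = 102.6397

102.6397


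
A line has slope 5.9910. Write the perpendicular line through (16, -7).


Perpendicular slope = -1/m1 = -1/5.9910 = -0.1669
b2 = y0 - m2*x0 = -7 + 16/5.9910 = -7 + 2.6707 = -4.3293

y = -0.1669x - 4.3293


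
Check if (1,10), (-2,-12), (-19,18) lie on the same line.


1*(-12-18) - 2*(18-10) - 19*(10+ 12)
= -30 - 16 - 418 = -464

No, not collinear (determinant = -464)


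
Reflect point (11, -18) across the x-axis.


Reflection rule for x-axis: (x, -y)
(11, -18) -> (11, 18)

(11, 18)


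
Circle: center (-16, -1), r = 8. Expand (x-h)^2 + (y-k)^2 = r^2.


(x+ 16)^2 + (y+ 1)^2 = 8^2
D = -2h = 32, E = -2k = 2
F = h^2+k^2-r^2 = 256+1-64 = 193

x^2 + y^2 + 32x + 2y + 193 = 0


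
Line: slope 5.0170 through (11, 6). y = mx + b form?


y - 6 = 5.0170(x - 11)
y = 5.0170x + 6 - 5.0170*11
y = 5.0170x - 49.1870

y = 5.0170x - 49.1870


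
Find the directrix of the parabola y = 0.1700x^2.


a = 0.1700
1/(4a) = 1.4706
directrix: y = -1.4706 = -1.4706

y = -1.4706


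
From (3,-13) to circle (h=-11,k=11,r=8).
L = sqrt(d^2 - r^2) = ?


d = sqrt((3+ 11)^2 + (-13-11)^2) = sqrt(196+576) = 27.7849
L = sqrt(772.0000 - 64) = sqrt(708.0000) = 26.6083

26.6083


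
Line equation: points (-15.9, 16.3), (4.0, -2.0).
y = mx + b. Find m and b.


m = (-18.3)/(19.9) = -0.9196
b = y1 - m*x1 = 16.3 - (-18.3*(-15.9))/(19.9) = 16.3 - 14.6216 = 1.6784

y = -0.9196x + 1.6784


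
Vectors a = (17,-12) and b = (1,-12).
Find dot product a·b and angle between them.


a·b = 17*1 - 12*(-12) = 17 + 144 = 161
|a| = sqrt(289+144) = 20.8087
|b| = sqrt(1+144) = 12.0416
cos(theta) = 161/(sqrt(433)*sqrt(145)) = 161/sqrt(62785) = 0.642537
theta = arccos(161/sqrt(62785)) = 50.0188 degrees

a·b = 161, theta = 50.0188 deg


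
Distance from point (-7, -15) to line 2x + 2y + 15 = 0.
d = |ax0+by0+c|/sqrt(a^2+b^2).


|2*(-7) + 2*(-15) + 15| = |-29| = 29
sqrt(4 + 4) = sqrt(8) = 2.8284
d = 29/sqrt(8) = 10.2530

10.2530


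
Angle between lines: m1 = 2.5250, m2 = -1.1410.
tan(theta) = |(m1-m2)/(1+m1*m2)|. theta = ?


m1-m2 = 3.666
1+m1*m2 = -1.881025
tan(theta) = |3.666/(-1.881025)| = 1.948937
theta = arctan(|3.666/(-1.881025)|) = 62.8376 degrees (acute angle)

62.8376 degrees


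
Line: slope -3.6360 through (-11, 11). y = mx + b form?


y - 11 = -3.6360(x + 11)
y = -3.6360x + 11 + 3.6360*(-11)
y = -3.6360x - 28.9960

y = -3.6360x - 28.9960


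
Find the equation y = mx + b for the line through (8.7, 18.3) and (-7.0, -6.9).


m = (-25.2)/(-15.7) = 1.6051
b = y1 - m*x1 = 18.3 - (-25.2*8.7)/(-15.7) = 18.3 - 13.9643 = 4.3357

y = 1.6051x + 4.3357


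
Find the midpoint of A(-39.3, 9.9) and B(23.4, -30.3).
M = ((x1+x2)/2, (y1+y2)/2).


Mx = (-39.3 + 23.4)/2 = -15.9/2 = -7.9500
My = (9.9 - 30.3)/2 = -20.4/2 = -10.2000

(-7.9500, -10.2000)


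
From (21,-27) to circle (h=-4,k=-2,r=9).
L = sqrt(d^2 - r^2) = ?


d = sqrt((21+ 4)^2 + (-27+ 2)^2) = sqrt(625+625) = 35.3553
L = sqrt(1250.0000 - 81) = sqrt(1169.0000) = 34.1906

34.1906


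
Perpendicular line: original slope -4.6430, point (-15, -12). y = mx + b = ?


Perpendicular slope = -1/m1 = -1/(-4.6430) = 0.2154
b2 = y0 - m2*x0 = -12 - 15/(-4.6430) = -12 + 3.2307 = -8.7693

y = 0.2154x - 8.7693


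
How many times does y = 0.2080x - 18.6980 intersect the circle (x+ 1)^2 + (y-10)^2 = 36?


Substitute y = 0.2080x - 18.6980: (x+ 1)^2 + (0.2080x- 18.6980-10)^2 = 36
Expand to Ax^2 + Bx + C = 0, where b-k = -28.698
A = 1+m^2 = 1.043264
B = 2(m(b-k) - h) = 2(0.2080*(-28.698) + 1) = -9.938368
C = h^2 + (b-k)^2 - r^2 = 1 + 823.575204 - 36 = 788.575204
disc = B^2-4AC = 98.7712 - 3290.7685 = -3191.9973
disc < 0

0 intersection points


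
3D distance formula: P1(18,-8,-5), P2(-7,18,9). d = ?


dx=-25, dy=26, dz=14
d = sqrt(625+676+196) = sqrt(1497) = 38.6911

38.6911


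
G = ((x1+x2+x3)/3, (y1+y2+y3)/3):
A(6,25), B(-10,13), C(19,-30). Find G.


Gx = (6- 10+19)/3 = 15/3 = 5.0000
Gy = (25+13- 30)/3 = 8/3 = 2.6667

G = (5.0000, 2.6667)


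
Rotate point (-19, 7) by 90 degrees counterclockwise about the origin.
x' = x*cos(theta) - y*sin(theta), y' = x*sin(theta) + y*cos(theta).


cos(90) = 0, sin(90) = 1
x' = -19*0 - 7*1 = -7
y' = -19*1 + 7*0 = -19

(-7, -19)


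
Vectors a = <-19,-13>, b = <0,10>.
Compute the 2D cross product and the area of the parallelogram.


cross = -19*10 + 13*0 = -190 - 0 = -190
Parallelogram area = |-190| = 190

cross = -190, parallelogram area = 190


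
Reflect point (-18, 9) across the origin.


Reflection rule for origin: (-x, -y)
(-18, 9) -> (18, -9)

(18, -9)


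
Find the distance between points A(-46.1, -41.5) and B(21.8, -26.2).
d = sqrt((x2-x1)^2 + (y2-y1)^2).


dx = 21.8 + 46.1 = 67.9
dy = -26.2 + 41.5 = 15.3
d = sqrt(4610.41 + 234.09) = sqrt(4844.5) = 69.6024

69.6024


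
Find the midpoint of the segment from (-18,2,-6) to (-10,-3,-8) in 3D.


Mx = (-18- 10)/2 = -14.0000
My = (2- 3)/2 = -0.5000
Mz = (-6- 8)/2 = -7.0000

M = (-14.0000, -0.5000, -7.0000)


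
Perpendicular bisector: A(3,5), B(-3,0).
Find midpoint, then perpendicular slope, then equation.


Midpoint = (0, 2.5)
Slope of AB = dy/dx = -5/(-6) = 0.8333
Perp slope = -dx/dy = -6/5 = -1.2000
b = My - (perp slope)*Mx = 2.5 + (-6*0)/(-5) = 2.5 + 0 = 2.5000

y = -1.2000x + 2.5000


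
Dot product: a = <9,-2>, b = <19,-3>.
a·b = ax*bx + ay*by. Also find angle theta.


a·b = 9*19 - 2*(-3) = 171 + 6 = 177
|a| = sqrt(81+4) = 9.2195
|b| = sqrt(361+9) = 19.2354
cos(theta) = 177/(sqrt(85)*sqrt(370)) = 177/sqrt(31450) = 0.998074
theta = arccos(177/sqrt(31450)) = 3.5562 degrees

a·b = 177, theta = 3.5562 deg


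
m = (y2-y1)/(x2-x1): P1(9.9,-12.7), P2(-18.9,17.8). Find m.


dy = 17.8 + 12.7 = 30.5
dx = -18.9 - 9.9 = -28.8
m = 30.5/(-28.8) = -1.0590

m = -1.0590


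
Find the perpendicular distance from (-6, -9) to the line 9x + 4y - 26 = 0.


|9*(-6) + 4*(-9) - 26| = |-116| = 116
sqrt(81 + 16) = sqrt(97) = 9.8489
d = 116/sqrt(97) = 11.7780

11.7780


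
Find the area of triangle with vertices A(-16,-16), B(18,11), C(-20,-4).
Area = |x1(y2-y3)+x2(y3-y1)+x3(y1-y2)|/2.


-16*(11+ 4) = -240
18*(-4+ 16) = 216
-20*(-16-11) = 540
sum = 516
Area = |516|/2 = 258.0000

258.0000 sq units


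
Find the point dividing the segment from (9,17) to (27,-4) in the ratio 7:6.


Px = (7*27 + 6*9)/13 = 243/13 = 18.6923
Py = (7*(-4) + 6*17)/13 = 74/13 = 5.6923

P = (18.6923, 5.6923)


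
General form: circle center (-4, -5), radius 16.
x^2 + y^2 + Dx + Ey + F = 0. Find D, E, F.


(x+ 4)^2 + (y+ 5)^2 = 16^2
D = -2h = 8, E = -2k = 10
F = h^2+k^2-r^2 = 16+25-256 = -215

D = 8, E = 10, F = -215


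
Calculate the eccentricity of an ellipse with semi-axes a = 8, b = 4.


c = sqrt(64-16) = sqrt(48) = 6.9282
e = c/a = sqrt(48)/8 = 0.8660

e = 0.8660


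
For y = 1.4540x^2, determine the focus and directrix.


a = 1.4540
1/(4a) = 0.1719
Focus = (0, 0.1719)
Directrix: y = -0.1719

Focus = (0, 0.1719), Directrix: y = -0.1719


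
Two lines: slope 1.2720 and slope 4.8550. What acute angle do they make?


m1-m2 = -3.583
1+m1*m2 = 7.17556
tan(theta) = |-3.583/7.17556| = 0.499334
theta = arctan(|-3.583/7.17556|) = 26.5345 degrees (acute angle)

26.5345 degrees


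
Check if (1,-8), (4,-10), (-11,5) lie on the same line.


1*(-10-5) + 4*(5+ 8) - 11*(-8+ 10)
= -15 + 52 - 22 = 15

No, not collinear (determinant = 15)


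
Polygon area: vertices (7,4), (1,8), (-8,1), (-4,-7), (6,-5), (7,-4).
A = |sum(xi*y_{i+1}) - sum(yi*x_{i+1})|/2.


sum(xi*y_{i+1}) = 7*8 + 1*1 - 8*(-7) - 4*(-5) + 6*(-4) + 7*4 = 137
sum(yi*x_{i+1}) = 4*1 + 8*(-8) + 1*(-4) - 7*6 - 5*7 - 4*7 = -169
Area = |137 + 169|/2 = 306/2 = 153.0000

153.0000 sq units


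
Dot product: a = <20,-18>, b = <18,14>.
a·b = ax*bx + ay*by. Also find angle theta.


a·b = 20*18 - 18*14 = 360 - 252 = 108
|a| = sqrt(400+324) = 26.9072
|b| = sqrt(324+196) = 22.8035
cos(theta) = 108/(sqrt(724)*sqrt(520)) = 108/sqrt(376480) = 0.176016
theta = arccos(108/sqrt(376480)) = 79.8622 degrees

a·b = 108, theta = 79.8622 deg


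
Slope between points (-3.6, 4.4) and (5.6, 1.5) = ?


dy = 1.5 - 4.4 = -2.9
dx = 5.6 + 3.6 = 9.2
m = -2.9/9.2 = -0.3152

m = -0.3152


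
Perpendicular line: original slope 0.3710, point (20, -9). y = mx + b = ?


Perpendicular slope = -1/m1 = -1/0.3710 = -2.6954
b2 = y0 - m2*x0 = -9 + 20/0.3710 = -9 + 53.9084 = 44.9084

y = -2.6954x + 44.9084


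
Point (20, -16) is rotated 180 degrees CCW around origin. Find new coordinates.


cos(180) = -1, sin(180) = 0
x' = 20*(-1) + 16*0 = -20
y' = 20*0 - 16*(-1) = 16

(-20, 16)


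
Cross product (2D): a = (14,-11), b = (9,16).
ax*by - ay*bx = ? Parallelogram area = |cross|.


cross = 14*16 + 11*9 = 224 + 99 = 323
Parallelogram area = |323| = 323

cross = 323, parallelogram area = 323


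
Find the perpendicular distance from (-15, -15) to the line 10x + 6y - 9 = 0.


|10*(-15) + 6*(-15) - 9| = |-249| = 249
sqrt(100 + 36) = sqrt(136) = 11.6619
d = 249/sqrt(136) = 21.3516

21.3516


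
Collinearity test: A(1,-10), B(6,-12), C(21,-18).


1*(-12+ 18) + 6*(-18+ 10) + 21*(-10+ 12)
= 6 - 48 + 42 = 0

Yes, collinear (determinant = 0)


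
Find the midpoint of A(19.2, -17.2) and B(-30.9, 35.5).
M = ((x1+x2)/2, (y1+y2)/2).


Mx = (19.2 - 30.9)/2 = -11.7/2 = -5.8500
My = (-17.2 + 35.5)/2 = 18.3/2 = 9.1500

(-5.8500, 9.1500)


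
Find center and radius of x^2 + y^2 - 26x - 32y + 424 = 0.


h = -D/2 = 26/2 = 13
k = -E/2 = 32/2 = 16
r^2 = h^2 + k^2 - F = 169 + 256 - 424 = 1
r = 1

Center (13, 16), radius = 1


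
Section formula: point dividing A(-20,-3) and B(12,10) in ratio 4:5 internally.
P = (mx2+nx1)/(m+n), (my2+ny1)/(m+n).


Px = (4*12 + 5*(-20))/9 = -52/9 = -5.7778
Py = (4*10 + 5*(-3))/9 = 25/9 = 2.7778

P = (-5.7778, 2.7778)


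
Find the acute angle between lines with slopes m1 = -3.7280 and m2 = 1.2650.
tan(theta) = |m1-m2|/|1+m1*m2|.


m1-m2 = -4.993
1+m1*m2 = -3.71592
tan(theta) = |-4.993/(-3.71592)| = 1.343678
theta = arctan(|-4.993/(-3.71592)|) = 53.3424 degrees (acute angle)

53.3424 degrees


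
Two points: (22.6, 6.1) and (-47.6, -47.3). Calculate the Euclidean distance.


dx = -47.6 - 22.6 = -70.2
dy = -47.3 - 6.1 = -53.4
d = sqrt(4928.04 + 2851.56) = sqrt(7779.6) = 88.2020

88.2020


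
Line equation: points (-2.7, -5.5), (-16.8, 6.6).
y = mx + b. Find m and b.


m = (12.1)/(-14.1) = -0.8582
b = y1 - m*x1 = -5.5 - (12.1*(-2.7))/(-14.1) = -5.5 - 2.3170 = -7.8170

y = -0.8582x - 7.8170


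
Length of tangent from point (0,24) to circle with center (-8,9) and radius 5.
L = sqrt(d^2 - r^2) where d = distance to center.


d = sqrt((0+ 8)^2 + (24-9)^2) = sqrt(64+225) = 17.0000
L = sqrt(289.0000 - 25) = sqrt(264.0000) = 16.2481

16.2481


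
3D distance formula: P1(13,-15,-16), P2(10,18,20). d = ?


dx=-3, dy=33, dz=36
d = sqrt(9+1089+1296) = sqrt(2394) = 48.9285

48.9285


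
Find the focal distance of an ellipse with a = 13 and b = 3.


c^2 = 13^2 - 3^2 = 169 - 9 = 160
c = sqrt(160) = 12.6491

c = 12.6491


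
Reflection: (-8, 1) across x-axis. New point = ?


Reflection rule for x-axis: (x, -y)
(-8, 1) -> (-8, -1)

(-8, -1)


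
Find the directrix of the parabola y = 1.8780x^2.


a = 1.8780
1/(4a) = 0.1331
directrix: y = -0.1331 = -0.1331

y = -0.1331


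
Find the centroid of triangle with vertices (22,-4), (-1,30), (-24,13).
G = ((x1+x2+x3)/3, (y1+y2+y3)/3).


Gx = (22- 1- 24)/3 = -3/3 = -1.0000
Gy = (-4+30+13)/3 = 39/3 = 13.0000

G = (-1.0000, 13.0000)


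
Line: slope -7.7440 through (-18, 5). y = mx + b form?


y - 5 = -7.7440(x + 18)
y = -7.7440x + 5 + 7.7440*(-18)
y = -7.7440x - 134.3920

y = -7.7440x - 134.3920


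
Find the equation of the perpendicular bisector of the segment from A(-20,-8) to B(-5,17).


Midpoint = (-12.5, 4.5)
Slope of AB = dy/dx = 25/15 = 1.6667
Perp slope = -dx/dy = -15/25 = -0.6000
b = My - (perp slope)*Mx = 4.5 + (15*(-12.5))/25 = 4.5 - 7.5000 = -3.0000

y = -0.6000x - 3.0000


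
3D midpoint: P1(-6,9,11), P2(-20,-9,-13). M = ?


Mx = (-6- 20)/2 = -13.0000
My = (9- 9)/2 = 0
Mz = (11- 13)/2 = -1.0000

M = (-13.0000, 0, -1.0000)


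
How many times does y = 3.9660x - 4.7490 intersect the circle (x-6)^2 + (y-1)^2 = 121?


Substitute y = 3.9660x - 4.7490: (x-6)^2 + (3.9660x- 4.7490-1)^2 = 121
Expand to Ax^2 + Bx + C = 0, where b-k = -5.749
A = 1+m^2 = 16.729156
B = 2(m(b-k) - h) = 2(3.9660*(-5.749) - 6) = -57.601068
C = h^2 + (b-k)^2 - r^2 = 36 + 33.051001 - 121 = -51.948999
disc = B^2-4AC = 3317.8830 + 3476.2516 = 6794.1346
disc > 0

2 intersection points


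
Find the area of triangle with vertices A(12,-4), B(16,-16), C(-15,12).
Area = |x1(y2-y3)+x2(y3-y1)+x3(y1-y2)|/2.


12*(-16-12) = -336
16*(12+ 4) = 256
-15*(-4+ 16) = -180
sum = -260
Area = |-260|/2 = 130.0000

130.0000 sq units


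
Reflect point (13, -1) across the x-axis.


Reflection rule for x-axis: (x, -y)
(13, -1) -> (13, 1)

(13, 1)


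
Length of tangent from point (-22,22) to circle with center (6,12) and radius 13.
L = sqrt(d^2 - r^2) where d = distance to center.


d = sqrt((-22-6)^2 + (22-12)^2) = sqrt(784+100) = 29.7321
L = sqrt(884.0000 - 169) = sqrt(715.0000) = 26.7395

26.7395


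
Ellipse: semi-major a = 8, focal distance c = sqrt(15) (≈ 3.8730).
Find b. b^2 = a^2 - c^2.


b^2 = 8^2 - (sqrt(15))^2 = 64 - 15 = 49
b = sqrt(49) = 7

b = 7


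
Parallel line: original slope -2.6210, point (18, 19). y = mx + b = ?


Parallel lines have equal slopes.
m2 = -2.6210
b2 = 19 + 2.6210*18 = 66.1780

y = -2.6210x + 66.1780


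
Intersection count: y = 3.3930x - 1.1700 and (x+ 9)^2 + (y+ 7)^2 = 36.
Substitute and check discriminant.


Substitute y = 3.3930x - 1.1700: (x+ 9)^2 + (3.3930x- 1.1700+ 7)^2 = 36
Expand to Ax^2 + Bx + C = 0, where b-k = 5.83
A = 1+m^2 = 12.512449
B = 2(m(b-k) - h) = 2(3.3930*5.83 + 9) = 57.56238
C = h^2 + (b-k)^2 - r^2 = 81 + 33.9889 - 36 = 78.9889
disc = B^2-4AC = 3313.4276 - 3953.3783 = -639.9507
disc < 0

0 intersection points


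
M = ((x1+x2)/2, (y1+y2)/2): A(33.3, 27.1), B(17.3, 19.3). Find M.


Mx = (33.3 + 17.3)/2 = 50.6/2 = 25.3000
My = (27.1 + 19.3)/2 = 46.4/2 = 23.2000

(25.3000, 23.2000)


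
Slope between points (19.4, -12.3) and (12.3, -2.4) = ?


dy = -2.4 + 12.3 = 9.9
dx = 12.3 - 19.4 = -7.1
m = 9.9/(-7.1) = -1.3944

m = -1.3944


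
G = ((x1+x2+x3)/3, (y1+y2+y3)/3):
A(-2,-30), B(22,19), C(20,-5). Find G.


Gx = (-2+22+20)/3 = 40/3 = 13.3333
Gy = (-30+19- 5)/3 = -16/3 = -5.3333

G = (13.3333, -5.3333)


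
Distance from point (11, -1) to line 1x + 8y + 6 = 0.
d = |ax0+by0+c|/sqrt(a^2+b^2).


|1*11 + 8*(-1) + 6| = |9| = 9
sqrt(1 + 64) = sqrt(65) = 8.0623
d = 9/sqrt(65) = 1.1163

1.1163


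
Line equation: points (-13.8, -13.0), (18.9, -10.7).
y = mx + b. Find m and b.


m = (2.3)/(32.7) = 0.0703
b = y1 - m*x1 = -13.0 - (2.3*(-13.8))/(32.7) = -13.0 + 0.9706 = -12.0294

y = 0.0703x - 12.0294


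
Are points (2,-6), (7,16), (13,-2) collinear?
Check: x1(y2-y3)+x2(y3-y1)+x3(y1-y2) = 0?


2*(16+ 2) + 7*(-2+ 6) + 13*(-6-16)
= 36 + 28 - 286 = -222

No, not collinear (determinant = -222)


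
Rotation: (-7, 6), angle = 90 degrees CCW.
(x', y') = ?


cos(90) = 0, sin(90) = 1
x' = -7*0 - 6*1 = -6
y' = -7*1 + 6*0 = -7

(-6, -7)


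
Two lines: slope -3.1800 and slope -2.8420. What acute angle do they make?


m1-m2 = -0.338
1+m1*m2 = 10.03756
tan(theta) = |-0.338/10.03756| = 0.033674
theta = arctan(|-0.338/10.03756|) = 1.9286 degrees (acute angle)

1.9286 degrees


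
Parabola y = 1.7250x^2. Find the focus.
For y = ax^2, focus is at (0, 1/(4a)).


a = 1.7250
4a = 6.9000
focus = (0, 1/6.9000) = (0, 0.1449)

Focus = (0, 0.1449)


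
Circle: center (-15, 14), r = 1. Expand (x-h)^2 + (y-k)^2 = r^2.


(x+ 15)^2 + (y-14)^2 = 1^2
D = -2h = 30, E = -2k = -28
F = h^2+k^2-r^2 = 225+196-1 = 420

x^2 + y^2 + 30x - 28y + 420 = 0


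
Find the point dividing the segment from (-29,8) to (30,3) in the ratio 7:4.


Px = (7*30 + 4*(-29))/11 = 94/11 = 8.5455
Py = (7*3 + 4*8)/11 = 53/11 = 4.8182

P = (8.5455, 4.8182)


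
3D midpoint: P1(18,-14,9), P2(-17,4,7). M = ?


Mx = (18- 17)/2 = 0.5000
My = (-14+4)/2 = -5.0000
Mz = (9+7)/2 = 8.0000

M = (0.5000, -5.0000, 8.0000)


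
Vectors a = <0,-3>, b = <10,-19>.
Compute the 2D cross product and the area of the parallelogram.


cross = 0*(-19) + 3*10 = 0 + 30 = 30
Parallelogram area = |30| = 30

cross = 30, parallelogram area = 30


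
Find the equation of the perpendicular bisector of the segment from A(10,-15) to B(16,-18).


Midpoint = (13, -16.5)
Slope of AB = dy/dx = -3/6 = -0.5000
Perp slope = -dx/dy = 6/3 = 2.0000
b = My - (perp slope)*Mx = -16.5 + (6*13)/(-3) = -16.5 - 26.0000 = -42.5000

y = 2.0000x - 42.5000


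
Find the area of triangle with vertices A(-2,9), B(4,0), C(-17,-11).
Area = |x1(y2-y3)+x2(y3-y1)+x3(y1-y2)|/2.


-2*(0+ 11) = -22
4*(-11-9) = -80
-17*(9-0) = -153
sum = -255
Area = |-255|/2 = 127.5000

127.5000 sq units


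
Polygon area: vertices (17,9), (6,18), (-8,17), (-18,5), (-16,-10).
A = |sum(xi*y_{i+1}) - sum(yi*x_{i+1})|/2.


sum(xi*y_{i+1}) = 17*18 + 6*17 - 8*5 - 18*(-10) - 16*9 = 404
sum(yi*x_{i+1}) = 9*6 + 18*(-8) + 17*(-18) + 5*(-16) - 10*17 = -646
Area = |404 + 646|/2 = 1050/2 = 525.0000

525.0000 sq units


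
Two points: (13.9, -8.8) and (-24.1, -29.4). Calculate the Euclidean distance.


dx = -24.1 - 13.9 = -38.0
dy = -29.4 + 8.8 = -20.6
d = sqrt(1444.0 + 424.36) = sqrt(1868.36) = 43.2245

43.2245


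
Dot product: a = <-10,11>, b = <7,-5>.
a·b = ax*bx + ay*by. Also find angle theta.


a·b = -10*7 + 11*(-5) = -70 - 55 = -125
|a| = sqrt(100+121) = 14.8661
|b| = sqrt(49+25) = 8.6023
cos(theta) = -125/(sqrt(221)*sqrt(74)) = -125/sqrt(16354) = -0.977458
theta = arccos(-125/sqrt(16354)) = 167.8114 degrees

a·b = -125, theta = 167.8114 deg


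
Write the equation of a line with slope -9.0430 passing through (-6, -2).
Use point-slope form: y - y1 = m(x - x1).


y + 2 = -9.0430(x + 6)
y = -9.0430x - 2 + 9.0430*(-6)
y = -9.0430x - 56.2580

y = -9.0430x - 56.2580


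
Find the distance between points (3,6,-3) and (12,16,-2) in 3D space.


dx=9, dy=10, dz=1
d = sqrt(81+100+1) = sqrt(182) = 13.4907

13.4907


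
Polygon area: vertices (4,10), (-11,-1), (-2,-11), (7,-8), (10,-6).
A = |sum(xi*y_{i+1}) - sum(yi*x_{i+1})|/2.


sum(xi*y_{i+1}) = 4*(-1) - 11*(-11) - 2*(-8) + 7*(-6) + 10*10 = 191
sum(yi*x_{i+1}) = 10*(-11) - 1*(-2) - 11*7 - 8*10 - 6*4 = -289
Area = |191 + 289|/2 = 480/2 = 240.0000

240.0000 sq units


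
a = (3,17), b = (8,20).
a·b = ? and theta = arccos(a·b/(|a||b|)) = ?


a·b = 3*8 + 17*20 = 24 + 340 = 364
|a| = sqrt(9+289) = 17.2627
|b| = sqrt(64+400) = 21.5407
cos(theta) = 364/(sqrt(298)*sqrt(464)) = 364/sqrt(138272) = 0.978891
theta = arccos(364/sqrt(138272)) = 11.7934 degrees

a·b = 364, theta = 11.7934 deg


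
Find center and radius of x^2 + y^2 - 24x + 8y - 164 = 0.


h = -D/2 = 24/2 = 12
k = -E/2 = -8/2 = -4
r^2 = h^2 + k^2 - F = 144 + 16 + 164 = 324
r = 18

Center (12, -4), radius = 18


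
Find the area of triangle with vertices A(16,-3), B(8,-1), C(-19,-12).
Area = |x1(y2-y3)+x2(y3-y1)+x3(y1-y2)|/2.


16*(-1+ 12) = 176
8*(-12+ 3) = -72
-19*(-3+ 1) = 38
sum = 142
Area = |142|/2 = 71.0000

71.0000 sq units


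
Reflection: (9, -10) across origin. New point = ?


Reflection rule for origin: (-x, -y)
(9, -10) -> (-9, 10)

(-9, 10)


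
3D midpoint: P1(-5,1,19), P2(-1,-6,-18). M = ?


Mx = (-5- 1)/2 = -3.0000
My = (1- 6)/2 = -2.5000
Mz = (19- 18)/2 = 0.5000

M = (-3.0000, -2.5000, 0.5000)


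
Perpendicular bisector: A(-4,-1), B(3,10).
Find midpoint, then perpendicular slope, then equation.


Midpoint = (-0.5, 4.5)
Slope of AB = dy/dx = 11/7 = 1.5714
Perp slope = -dx/dy = -7/11 = -0.6364
b = My - (perp slope)*Mx = 4.5 + (7*(-0.5))/11 = 4.5 - 0.3182 = 4.1818

y = -0.6364x + 4.1818


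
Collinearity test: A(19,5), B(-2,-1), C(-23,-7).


19*(-1+ 7) - 2*(-7-5) - 23*(5+ 1)
= 114 + 24 - 138 = 0

Yes, collinear (determinant = 0)


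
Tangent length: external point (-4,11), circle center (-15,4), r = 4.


d = sqrt((-4+ 15)^2 + (11-4)^2) = sqrt(121+49) = 13.0384
L = sqrt(170.0000 - 16) = sqrt(154.0000) = 12.4097

12.4097


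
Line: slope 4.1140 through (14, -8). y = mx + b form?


y + 8 = 4.1140(x - 14)
y = 4.1140x - 8 - 4.1140*14
y = 4.1140x - 65.5960

y = 4.1140x - 65.5960


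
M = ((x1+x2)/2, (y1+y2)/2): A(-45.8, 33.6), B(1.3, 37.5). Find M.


Mx = (-45.8 + 1.3)/2 = -44.5/2 = -22.2500
My = (33.6 + 37.5)/2 = 71.1/2 = 35.5500

(-22.2500, 35.5500)


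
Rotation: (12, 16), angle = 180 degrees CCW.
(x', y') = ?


cos(180) = -1, sin(180) = 0
x' = 12*(-1) - 16*0 = -12
y' = 12*0 + 16*(-1) = -16

(-12, -16)


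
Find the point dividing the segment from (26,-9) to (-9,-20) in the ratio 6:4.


Px = (6*(-9) + 4*26)/10 = 50/10 = 5.0000
Py = (6*(-20) + 4*(-9))/10 = -156/10 = -15.6000

P = (5.0000, -15.6000)


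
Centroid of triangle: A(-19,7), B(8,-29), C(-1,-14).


Gx = (-19+8- 1)/3 = -12/3 = -4.0000
Gy = (7- 29- 14)/3 = -36/3 = -12.0000

G = (-4.0000, -12.0000)


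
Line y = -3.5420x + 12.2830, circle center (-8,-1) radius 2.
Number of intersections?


Substitute y = -3.5420x + 12.2830: (x+ 8)^2 + (-3.5420x+12.2830+ 1)^2 = 4
Expand to Ax^2 + Bx + C = 0, where b-k = 13.283
A = 1+m^2 = 13.545764
B = 2(m(b-k) - h) = 2(-3.5420*13.283 + 8) = -78.096772
C = h^2 + (b-k)^2 - r^2 = 64 + 176.438089 - 4 = 236.438089
disc = B^2-4AC = 6099.1058 - 12810.9382 = -6711.8324
disc < 0

0 intersection points


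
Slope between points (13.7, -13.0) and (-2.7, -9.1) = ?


dy = -9.1 + 13.0 = 3.9
dx = -2.7 - 13.7 = -16.4
m = 3.9/(-16.4) = -0.2378

m = -0.2378


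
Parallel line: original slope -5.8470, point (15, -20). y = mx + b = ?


Parallel lines have equal slopes.
m2 = -5.8470
b2 = -20 + 5.8470*15 = 67.7050

y = -5.8470x + 67.7050


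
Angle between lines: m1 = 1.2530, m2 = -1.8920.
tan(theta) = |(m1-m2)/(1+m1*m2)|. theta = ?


m1-m2 = 3.145
1+m1*m2 = -1.370676
tan(theta) = |3.145/(-1.370676)| = 2.294488
theta = arctan(|3.145/(-1.370676)|) = 66.4511 degrees (acute angle)

66.4511 degrees


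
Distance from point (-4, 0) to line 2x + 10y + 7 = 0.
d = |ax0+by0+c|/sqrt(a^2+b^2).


|2*(-4) + 10*0 + 7| = |-1| = 1
sqrt(4 + 100) = sqrt(104) = 10.1980
d = 1/sqrt(104) = 0.0981

0.0981


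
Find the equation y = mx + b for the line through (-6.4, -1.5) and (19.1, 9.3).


m = (10.8)/(25.5) = 0.4235
b = y1 - m*x1 = -1.5 - (10.8*(-6.4))/(25.5) = -1.5 + 2.7106 = 1.2106

y = 0.4235x + 1.2106


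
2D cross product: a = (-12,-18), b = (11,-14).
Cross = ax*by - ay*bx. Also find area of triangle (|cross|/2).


cross = -12*(-14) + 18*11 = 168 + 198 = 366
Triangle area = |366|/2 = 366/2 = 183.0000

cross = 366, triangle area = 183.0000


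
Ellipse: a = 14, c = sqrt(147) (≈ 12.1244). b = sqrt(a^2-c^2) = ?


b^2 = 14^2 - (sqrt(147))^2 = 196 - 147 = 49
b = sqrt(49) = 7

b = 7


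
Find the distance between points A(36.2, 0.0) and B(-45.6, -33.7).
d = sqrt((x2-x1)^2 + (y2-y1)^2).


dx = -45.6 - 36.2 = -81.8
dy = -33.7 - 0.0 = -33.7
d = sqrt(6691.24 + 1135.69) = sqrt(7826.93) = 88.4699

88.4699


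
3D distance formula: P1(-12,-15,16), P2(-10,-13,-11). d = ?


dx=2, dy=2, dz=-27
d = sqrt(4+4+729) = sqrt(737) = 27.1477

27.1477


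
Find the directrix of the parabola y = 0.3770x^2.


a = 0.3770
1/(4a) = 0.6631
directrix: y = -0.6631 = -0.6631

y = -0.6631


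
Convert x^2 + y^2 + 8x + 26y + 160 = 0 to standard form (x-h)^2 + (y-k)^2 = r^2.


h = -D/2 = -8/2 = -4
k = -E/2 = -26/2 = -13
r^2 = h^2 + k^2 - F = 16 + 169 - 160 = 25
r = 5

Center (-4, -13), radius = 5


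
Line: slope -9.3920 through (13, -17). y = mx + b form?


y + 17 = -9.3920(x - 13)
y = -9.3920x - 17 + 9.3920*13
y = -9.3920x + 105.0960

y = -9.3920x + 105.0960


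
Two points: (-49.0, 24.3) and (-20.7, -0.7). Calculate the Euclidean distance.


dx = -20.7 + 49.0 = 28.3
dy = -0.7 - 24.3 = -25.0
d = sqrt(800.89 + 625.0) = sqrt(1425.89) = 37.7610

37.7610


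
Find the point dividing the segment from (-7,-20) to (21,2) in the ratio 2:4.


Px = (2*21 + 4*(-7))/6 = 14/6 = 2.3333
Py = (2*2 + 4*(-20))/6 = -76/6 = -12.6667

P = (2.3333, -12.6667)


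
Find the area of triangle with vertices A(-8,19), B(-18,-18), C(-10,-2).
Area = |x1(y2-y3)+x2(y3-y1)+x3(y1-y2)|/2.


-8*(-18+ 2) = 128
-18*(-2-19) = 378
-10*(19+ 18) = -370
sum = 136
Area = |136|/2 = 68.0000

68.0000 sq units


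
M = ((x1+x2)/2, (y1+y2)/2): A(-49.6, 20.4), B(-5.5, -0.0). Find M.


Mx = (-49.6 - 5.5)/2 = -55.1/2 = -27.5500
My = (20.4 - 0.0)/2 = 20.4/2 = 10.2000

(-27.5500, 10.2000)


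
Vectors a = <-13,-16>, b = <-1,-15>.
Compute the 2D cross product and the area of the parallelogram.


cross = -13*(-15) + 16*(-1) = 195 - 16 = 179
Parallelogram area = |179| = 179

cross = 179, parallelogram area = 179


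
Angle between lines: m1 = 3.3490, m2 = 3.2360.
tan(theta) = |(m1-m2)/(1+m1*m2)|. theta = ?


m1-m2 = 0.113
1+m1*m2 = 11.837364
tan(theta) = |0.113/11.837364| = 0.009546
theta = arctan(|0.113/11.837364|) = 0.5469 degrees (acute angle)

0.5469 degrees
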